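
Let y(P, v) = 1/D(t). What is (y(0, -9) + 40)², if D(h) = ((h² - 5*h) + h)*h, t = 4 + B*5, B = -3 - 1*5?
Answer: 4299812812801/2687385600 ≈ 1600.0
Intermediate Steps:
B = -8 (B = -3 - 5 = -8)
t = -36 (t = 4 - 8*5 = 4 - 40 = -36)
D(h) = h*(h² - 4*h) (D(h) = (h² - 4*h)*h = h*(h² - 4*h))
y(P, v) = -1/51840 (y(P, v) = 1/((-36)²*(-4 - 36)) = 1/(1296*(-40)) = 1/(-51840) = -1/51840)
(y(0, -9) + 40)² = (-1/51840 + 40)² = (2073599/51840)² = 4299812812801/2687385600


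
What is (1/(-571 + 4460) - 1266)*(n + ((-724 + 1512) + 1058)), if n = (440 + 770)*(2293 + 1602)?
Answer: -23213170806508/3889 ≈ -5.9689e+9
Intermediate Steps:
n = 4712950 (n = 1210*3895 = 4712950)
(1/(-571 + 4460) - 1266)*(n + ((-724 + 1512) + 1058)) = (1/(-571 + 4460) - 1266)*(4712950 + ((-724 + 1512) + 1058)) = (1/3889 - 1266)*(4712950 + (788 + 1058)) = (1/3889 - 1266)*(4712950 + 1846) = -4923473/3889*4714796 = -23213170806508/3889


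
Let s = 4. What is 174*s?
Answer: 696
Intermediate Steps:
174*s = 174*4 = 696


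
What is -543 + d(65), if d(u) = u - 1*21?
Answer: -499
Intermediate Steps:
d(u) = -21 + u (d(u) = u - 21 = -21 + u)
-543 + d(65) = -543 + (-21 + 65) = -543 + 44 = -499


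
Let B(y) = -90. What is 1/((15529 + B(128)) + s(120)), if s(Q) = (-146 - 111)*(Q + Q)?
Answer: -1/46241 ≈ -2.1626e-5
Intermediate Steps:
s(Q) = -514*Q
1/((15529 + B(128)) + s(120)) = 1/((15529 - 90) - 514*120) = 1/(15439 - 61680) = 1/(-46241) = -1/46241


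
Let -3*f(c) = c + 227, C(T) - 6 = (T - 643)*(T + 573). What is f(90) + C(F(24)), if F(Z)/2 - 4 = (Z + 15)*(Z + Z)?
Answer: 40338976/3 ≈ 1.3446e+7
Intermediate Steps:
F(Z) = 8 + 4*Z*(15 + Z) (F(Z) = 8 + 2*((Z + 15)*(Z + Z)) = 8 + 2*((15 + Z)*(2*Z)) = 8 + 2*(2*Z*(15 + Z)) = 8 + 4*Z*(15 + Z))
C(T) = 6 + (-643 + T)*(573 + T) (C(T) = 6 + (T - 643)*(T + 573) = 6 + (-643 + T)*(573 + T))
f(c) = -227/3 - c/3 (f(c) = -(c + 227)/3 = -(227 + c)/3 = -227/3 - c/3)
f(90) + C(F(24)) = (-227/3 - ⅓*90) + (-368433 + (8 + 4*24² + 60*24)² - 70*(8 + 4*24² + 60*24)) = (-227/3 - 30) + (-368433 + (8 + 4*576 + 1440)² - 70*(8 + 4*576 + 1440)) = -317/3 + (-368433 + (8 + 2304 + 1440)² - 70*(8 + 2304 + 1440)) = -317/3 + (-368433 + 3752² - 70*3752) = -317/3 + (-368433 + 14077504 - 262640) = -317/3 + 13446431 = 40338976/3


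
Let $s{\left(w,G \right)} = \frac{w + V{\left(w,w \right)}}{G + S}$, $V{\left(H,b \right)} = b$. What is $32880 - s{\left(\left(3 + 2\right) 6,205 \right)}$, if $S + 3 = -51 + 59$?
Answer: $\frac{230158}{7} \approx 32880.0$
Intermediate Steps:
$S = 5$ ($S = -3 + \left(-51 + 59\right) = -3 + 8 = 5$)
$s{\left(w,G \right)} = \frac{2 w}{5 + G}$ ($s{\left(w,G \right)} = \frac{w + w}{G + 5} = \frac{2 w}{5 + G}$)
$32880 - s{\left(\left(3 + 2\right) 6,205 \right)} = 32880 - \frac{2 \left(3 + 2\right) 6}{5 + 205} = 32880 - \frac{2 \cdot 5 \cdot 6}{210} = 32880 - 2 \cdot 30 \cdot \frac{1}{210} = 32880 - \frac{2}{7} = \frac{230158}{7}$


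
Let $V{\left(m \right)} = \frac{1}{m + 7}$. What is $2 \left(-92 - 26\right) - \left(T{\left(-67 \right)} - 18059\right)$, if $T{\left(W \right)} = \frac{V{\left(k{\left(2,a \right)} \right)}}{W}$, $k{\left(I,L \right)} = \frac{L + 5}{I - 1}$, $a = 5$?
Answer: $\frac{20300398}{1139} \approx 17823.0$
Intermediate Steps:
$k{\left(I,L \right)} = \frac{5 + L}{-1 + I}$
$V{\left(m \right)} = \frac{1}{7 + m}$
$T{\left(W \right)} = \frac{1}{17 W}$ ($T{\left(W \right)} = \frac{1}{\left(7 + \frac{5 + 5}{-1 + 2}\right) W} = \frac{1}{\left(7 + 1^{-1} \cdot 10\right) W} = \frac{1}{\left(7 + 1 \cdot 10\right) W} = \frac{1}{\left(7 + 10\right) W} = \frac{1}{17 W}$)
$2 \left(-92 - 26\right) - \left(T{\left(-67 \right)} - 18059\right) = 2 \left(-92 - 26\right) - \left(\frac{1}{17 \left(-67\right)} - 18059\right) = 2 \left(-118\right) - \left(\frac{1}{17} \left(- \frac{1}{67}\right) - 18059\right) = -236 - \left(- \frac{1}{1139} - 18059\right) = -236 - - \frac{20569202}{1139} = -236 + \frac{20569202}{1139} = \frac{20300398}{1139}$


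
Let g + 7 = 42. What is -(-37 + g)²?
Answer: -4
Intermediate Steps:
g = 35 (g = -7 + 42 = 35)
-(-37 + g)² = -(-37 + 35)² = -1*(-2)² = -1*4 = -4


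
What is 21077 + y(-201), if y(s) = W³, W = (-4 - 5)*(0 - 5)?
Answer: 112202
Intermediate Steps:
W = 45 (W = -9*(-5) = 45)
y(s) = 91125 (y(s) = 45³ = 91125)
21077 + y(-201) = 21077 + 91125 = 112202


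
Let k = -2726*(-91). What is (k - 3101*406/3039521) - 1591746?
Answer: -4084144836286/3039521 ≈ -1.3437e+6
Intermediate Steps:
k = 248066
(k - 3101*406/3039521) - 1591746 = (248066 - 3101*406/3039521) - 1591746 = (248066 - 1259006*1/3039521) - 1591746 = (248066 - 1259006/3039521) - 1591746 = 754000557380/3039521 - 1591746 = -4084144836286/3039521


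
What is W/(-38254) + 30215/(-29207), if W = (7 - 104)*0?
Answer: -30215/29207 ≈ -1.0345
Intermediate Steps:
W = 0 (W = -97*0 = 0)
W/(-38254) + 30215/(-29207) = 0/(-38254) + 30215/(-29207) = 0*(-1/38254) + 30215*(-1/29207) = 0 - 30215/29207 = -30215/29207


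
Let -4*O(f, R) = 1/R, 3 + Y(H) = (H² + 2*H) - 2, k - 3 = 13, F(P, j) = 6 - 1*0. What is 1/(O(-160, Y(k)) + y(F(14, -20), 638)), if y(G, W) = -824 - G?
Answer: -1132/939561 ≈ -0.0012048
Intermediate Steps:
F(P, j) = 6 (F(P, j) = 6 + 0 = 6)
k = 16 (k = 3 + 13 = 16)
Y(H) = -5 + H² + 2*H (Y(H) = -3 + ((H² + 2*H) - 2) = -3 + (-2 + H² + 2*H) = -5 + H² + 2*H)
O(f, R) = -1/(4*R)
1/(O(-160, Y(k)) + y(F(14, -20), 638)) = 1/(-1/(4*(-5 + 16² + 2*16)) + (-824 - 1*6)) = 1/(-1/(4*(-5 + 256 + 32)) + (-824 - 6)) = 1/(-¼/283 - 830) = 1/(-¼*1/283 - 830) = 1/(-1/1132 - 830) = 1/(-939561/1132) = -1132/939561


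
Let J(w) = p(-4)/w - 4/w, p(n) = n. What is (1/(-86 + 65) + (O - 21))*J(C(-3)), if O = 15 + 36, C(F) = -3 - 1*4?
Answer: 5032/147 ≈ 34.231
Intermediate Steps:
C(F) = -7 (C(F) = -3 - 4 = -7)
O = 51
J(w) = -8/w (J(w) = -4/w - 4/w = -8/w)
(1/(-86 + 65) + (O - 21))*J(C(-3)) = (1/(-86 + 65) + (51 - 21))*(-8/(-7)) = (1/(-21) + 30)*(-8*(-⅐)) = (-1/21 + 30)*(8/7) = (629/21)*(8/7) = 5032/147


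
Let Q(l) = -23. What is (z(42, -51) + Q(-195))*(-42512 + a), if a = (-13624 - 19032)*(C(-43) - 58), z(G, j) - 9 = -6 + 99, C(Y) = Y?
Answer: 257203776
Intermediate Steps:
z(G, j) = 102 (z(G, j) = 9 + (-6 + 99) = 9 + 93 = 102)
a = 3298256 (a = (-13624 - 19032)*(-43 - 58) = -32656*(-101) = 3298256)
(z(42, -51) + Q(-195))*(-42512 + a) = (102 - 23)*(-42512 + 3298256) = 79*3255744 = 257203776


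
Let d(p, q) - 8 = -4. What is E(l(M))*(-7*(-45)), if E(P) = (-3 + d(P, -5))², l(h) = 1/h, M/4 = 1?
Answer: 315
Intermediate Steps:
M = 4 (M = 4*1 = 4)
d(p, q) = 4 (d(p, q) = 8 - 4 = 4)
E(P) = 1 (E(P) = (-3 + 4)² = 1² = 1)
E(l(M))*(-7*(-45)) = 1*(-7*(-45)) = 1*315 = 315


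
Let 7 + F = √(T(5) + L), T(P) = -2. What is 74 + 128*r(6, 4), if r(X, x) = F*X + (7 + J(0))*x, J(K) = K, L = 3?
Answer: -950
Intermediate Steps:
F = -6 (F = -7 + √(-2 + 3) = -7 + √1 = -7 + 1 = -6)
r(X, x) = -6*X + 7*x (r(X, x) = -6*X + (7 + 0)*x = -6*X + 7*x)
74 + 128*r(6, 4) = 74 + 128*(-6*6 + 7*4) = 74 + 128*(-36 + 28) = 74 + 128*(-8) = 74 - 1024 = -950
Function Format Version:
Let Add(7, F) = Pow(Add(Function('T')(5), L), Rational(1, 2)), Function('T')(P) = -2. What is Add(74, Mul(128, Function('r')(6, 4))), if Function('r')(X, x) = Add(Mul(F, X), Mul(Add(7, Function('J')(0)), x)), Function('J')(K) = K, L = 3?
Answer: -950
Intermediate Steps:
F = -6 (F = Add(-7, Pow(Add(-2, 3), Rational(1, 2))) = Add(-7, Pow(1, Rational(1, 2))) = Add(-7, 1) = -6)
Function('r')(X, x) = Add(Mul(-6, X), Mul(7, x)) (Function('r')(X, x) = Add(Mul(-6, X), Mul(Add(7, 0), x)) = Add(Mul(-6, X), Mul(7, x)))
Add(74, Mul(128, Function('r')(6, 4))) = Add(74, Mul(128, Add(Mul(-6, 6), Mul(7, 4)))) = Add(74, Mul(128, Add(-36, 28))) = Add(74, Mul(128, -8)) = Add(74, -1024) = -950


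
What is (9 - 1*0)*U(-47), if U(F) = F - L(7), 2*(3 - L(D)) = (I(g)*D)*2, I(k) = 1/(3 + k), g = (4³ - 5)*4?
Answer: -107487/239 ≈ -449.74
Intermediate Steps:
g = 236 (g = (64 - 5)*4 = 59*4 = 236)
L(D) = 3 - D/239 (L(D) = 3 - D/(3 + 236)*2/2 = 3 - D/239*2/2 = 3 - D/239)
U(F) = -710/239 + F (U(F) = F - (3 - 1/239*7) = F - (3 - 7/239) = F - 1*710/239 = F - 710/239 = -710/239 + F)
(9 - 1*0)*U(-47) = (9 - 1*0)*(-710/239 - 47) = (9 + 0)*(-11943/239) = 9*(-11943/239) = -107487/239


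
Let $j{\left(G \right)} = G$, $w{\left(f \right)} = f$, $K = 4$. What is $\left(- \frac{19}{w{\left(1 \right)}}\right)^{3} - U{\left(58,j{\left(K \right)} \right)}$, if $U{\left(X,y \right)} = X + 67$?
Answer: $-6984$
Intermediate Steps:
$U{\left(X,y \right)} = 67 + X$
$\left(- \frac{19}{w{\left(1 \right)}}\right)^{3} - U{\left(58,j{\left(K \right)} \right)} = \left(- \frac{19}{1}\right)^{3} - \left(67 + 58\right) = \left(\left(-19\right) 1\right)^{3} - 125 = \left(-19\right)^{3} - 125 = -6859 - 125 = -6984$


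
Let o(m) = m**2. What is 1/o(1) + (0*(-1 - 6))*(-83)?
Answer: 1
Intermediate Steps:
1/o(1) + (0*(-1 - 6))*(-83) = 1/(1**2) + (0*(-1 - 6))*(-83) = 1/1 + (0*(-7))*(-83) = 1 + 0*(-83) = 1 + 0 = 1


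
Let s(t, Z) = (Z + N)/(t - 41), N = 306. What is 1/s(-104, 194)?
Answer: -29/100 ≈ -0.29000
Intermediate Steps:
s(t, Z) = (306 + Z)/(-41 + t) (s(t, Z) = (Z + 306)/(t - 41) = (306 + Z)/(-41 + t))
1/s(-104, 194) = 1/((306 + 194)/(-41 - 104)) = 1/(500/(-145)) = 1/(-1/145*500) = 1/(-100/29) = -29/100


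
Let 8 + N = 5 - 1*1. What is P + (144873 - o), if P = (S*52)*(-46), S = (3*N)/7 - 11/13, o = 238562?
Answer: -612951/7 ≈ -87564.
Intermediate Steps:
N = -4 (N = -8 + (5 - 1*1) = -8 + (5 - 1) = -8 + 4 = -4)
S = -233/91 (S = (3*(-4))/7 - 11/13 = -12*1/7 - 11*1/13 = -12/7 - 11/13 = -233/91 ≈ -2.5604)
P = 42872/7 (P = -233/91*52*(-46) = -932/7*(-46) = 42872/7 ≈ 6124.6)
P + (144873 - o) = 42872/7 + (144873 - 1*238562) = 42872/7 + (144873 - 238562) = 42872/7 - 93689 = -612951/7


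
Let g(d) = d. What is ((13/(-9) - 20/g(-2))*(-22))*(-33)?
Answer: 18634/3 ≈ 6211.3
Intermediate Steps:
((13/(-9) - 20/g(-2))*(-22))*(-33) = ((13/(-9) - 20/(-2))*(-22))*(-33) = ((13*(-⅑) - 20*(-½))*(-22))*(-33) = ((-13/9 + 10)*(-22))*(-33) = ((77/9)*(-22))*(-33) = -1694/9*(-33) = 18634/3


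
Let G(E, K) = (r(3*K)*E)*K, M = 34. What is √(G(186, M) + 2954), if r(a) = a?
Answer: √648002 ≈ 804.99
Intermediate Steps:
G(E, K) = 3*E*K² (G(E, K) = ((3*K)*E)*K = (3*E*K)*K = 3*E*K²)
√(G(186, M) + 2954) = √(3*186*34² + 2954) = √(3*186*1156 + 2954) = √(645048 + 2954) = √648002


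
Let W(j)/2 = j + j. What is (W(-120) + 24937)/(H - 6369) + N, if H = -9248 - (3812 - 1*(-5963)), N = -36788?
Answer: -934145353/25392 ≈ -36789.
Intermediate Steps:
W(j) = 4*j (W(j) = 2*(j + j) = 2*(2*j) = 4*j)
H = -19023 (H = -9248 - (3812 + 5963) = -9248 - 1*9775 = -9248 - 9775 = -19023)
(W(-120) + 24937)/(H - 6369) + N = (4*(-120) + 24937)/(-19023 - 6369) - 36788 = (-480 + 24937)/(-25392) - 36788 = 24457*(-1/25392) - 36788 = -24457/25392 - 36788 = -934145353/25392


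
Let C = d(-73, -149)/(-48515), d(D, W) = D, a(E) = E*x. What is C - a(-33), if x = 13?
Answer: 20813008/48515 ≈ 429.00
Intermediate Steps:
a(E) = 13*E (a(E) = E*13 = 13*E)
C = 73/48515 (C = -73/(-48515) = -73*(-1/48515) = 73/48515 ≈ 0.0015047)
C - a(-33) = 73/48515 - 13*(-33) = 73/48515 - 1*(-429) = 73/48515 + 429 = 20813008/48515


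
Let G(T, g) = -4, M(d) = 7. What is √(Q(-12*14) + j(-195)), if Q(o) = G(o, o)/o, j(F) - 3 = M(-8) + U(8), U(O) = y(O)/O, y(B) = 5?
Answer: √75138/84 ≈ 3.2633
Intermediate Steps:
U(O) = 5/O
j(F) = 85/8 (j(F) = 3 + (7 + 5/8) = 3 + 61/8 = 85/8)
Q(o) = -4/o
√(Q(-12*14) + j(-195)) = √(-4/((-12*14)) + 85/8) = √(-4/(-168) + 85/8) = √(-4*(-1/168) + 85/8) = √(1/42 + 85/8) = √(1789/168) = √75138/84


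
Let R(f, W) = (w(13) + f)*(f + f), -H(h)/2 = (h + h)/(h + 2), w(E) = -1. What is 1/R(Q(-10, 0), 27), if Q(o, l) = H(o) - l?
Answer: 1/60 ≈ 0.016667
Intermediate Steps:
H(h) = -4*h/(2 + h) (H(h) = -2*(h + h)/(h + 2) = -2*2*h/(2 + h) = -4*h/(2 + h))
Q(o, l) = -l - 4*o/(2 + o) (Q(o, l) = -4*o/(2 + o) - l = -l - 4*o/(2 + o))
R(f, W) = 2*f*(-1 + f) (R(f, W) = (-1 + f)*(f + f) = (-1 + f)*(2*f) = 2*f*(-1 + f))
1/R(Q(-10, 0), 27) = 1/(2*((-4*(-10) - 1*0*(2 - 10))/(2 - 10))*(-1 + (-4*(-10) - 1*0*(2 - 10))/(2 - 10))) = 1/(2*((40 - 1*0*(-8))/(-8))*(-1 + (40 - 1*0*(-8))/(-8))) = 1/(2*(-(40 + 0)/8)*(-1 - (40 + 0)/8)) = 1/(2*(-1/8*40)*(-1 - 1/8*40)) = 1/(2*(-5)*(-1 - 5)) = 1/(2*(-5)*(-6)) = 1/60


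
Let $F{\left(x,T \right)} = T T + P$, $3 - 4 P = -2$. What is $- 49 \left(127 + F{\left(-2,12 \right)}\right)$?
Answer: $- \frac{53361}{4} \approx -13340.0$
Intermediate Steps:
$P = \frac{5}{4}$ ($P = \frac{3}{4} - - \frac{1}{2} = \frac{3}{4} + \frac{1}{2} = \frac{5}{4} \approx 1.25$)
$F{\left(x,T \right)} = \frac{5}{4} + T^{2}$ ($F{\left(x,T \right)} = T T + \frac{5}{4} = T^{2} + \frac{5}{4} = \frac{5}{4} + T^{2}$)
$- 49 \left(127 + F{\left(-2,12 \right)}\right) = - 49 \left(127 + \left(\frac{5}{4} + 12^{2}\right)\right) = - 49 \left(127 + \left(\frac{5}{4} + 144\right)\right) = - 49 \left(127 + \frac{581}{4}\right) = \left(-49\right) \frac{1089}{4} = - \frac{53361}{4}$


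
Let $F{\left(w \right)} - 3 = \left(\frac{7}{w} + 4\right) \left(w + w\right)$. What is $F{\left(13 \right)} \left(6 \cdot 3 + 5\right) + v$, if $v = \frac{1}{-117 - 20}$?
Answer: $\frac{381270}{137} \approx 2783.0$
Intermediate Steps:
$F{\left(w \right)} = 3 + 2 w \left(4 + \frac{7}{w}\right)$ ($F{\left(w \right)} = 3 + \left(\frac{7}{w} + 4\right) \left(w + w\right) = 3 + \left(4 + \frac{7}{w}\right) 2 w = 3 + 2 w \left(4 + \frac{7}{w}\right)$)
$v = - \frac{1}{137}$ ($v = \frac{1}{-137} = - \frac{1}{137} \approx -0.0072993$)
$F{\left(13 \right)} \left(6 \cdot 3 + 5\right) + v = \left(17 + 8 \cdot 13\right) \left(6 \cdot 3 + 5\right) - \frac{1}{137} = \left(17 + 104\right) \left(18 + 5\right) - \frac{1}{137} = 121 \cdot 23 - \frac{1}{137} = 2783 - \frac{1}{137} = \frac{381270}{137}$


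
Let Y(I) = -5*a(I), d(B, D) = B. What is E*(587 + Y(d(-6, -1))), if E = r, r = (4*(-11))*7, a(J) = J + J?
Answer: -199276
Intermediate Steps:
a(J) = 2*J
Y(I) = -10*I
r = -308 (r = -44*7 = -308)
E = -308
E*(587 + Y(d(-6, -1))) = -308*(587 - 10*(-6)) = -308*(587 + 60) = -308*647 = -199276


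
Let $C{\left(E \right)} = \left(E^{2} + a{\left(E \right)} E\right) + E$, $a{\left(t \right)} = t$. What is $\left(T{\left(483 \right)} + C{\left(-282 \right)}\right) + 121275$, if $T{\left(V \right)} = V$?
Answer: $280524$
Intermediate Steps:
$C{\left(E \right)} = E + 2 E^{2}$ ($C{\left(E \right)} = \left(E^{2} + E E\right) + E = \left(E^{2} + E^{2}\right) + E = 2 E^{2} + E = E + 2 E^{2}$)
$\left(T{\left(483 \right)} + C{\left(-282 \right)}\right) + 121275 = \left(483 - 282 \left(1 + 2 \left(-282\right)\right)\right) + 121275 = \left(483 - 282 \left(1 - 564\right)\right) + 121275 = \left(483 - -158766\right) + 121275 = \left(483 + 158766\right) + 121275 = 159249 + 121275 = 280524$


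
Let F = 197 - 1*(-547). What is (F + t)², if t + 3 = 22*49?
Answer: 3308761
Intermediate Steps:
t = 1075 (t = -3 + 22*49 = -3 + 1078 = 1075)
F = 744 (F = 197 + 547 = 744)
(F + t)² = (744 + 1075)² = 1819² = 3308761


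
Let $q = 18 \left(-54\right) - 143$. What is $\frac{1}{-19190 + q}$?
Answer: $- \frac{1}{20305} \approx -4.9249 \cdot 10^{-5}$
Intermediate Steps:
$q = -1115$ ($q = -972 - 143 = -1115$)
$\frac{1}{-19190 + q} = \frac{1}{-19190 - 1115} = \frac{1}{-20305} = - \frac{1}{20305}$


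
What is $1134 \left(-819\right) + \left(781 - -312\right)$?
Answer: $-927653$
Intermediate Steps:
$1134 \left(-819\right) + \left(781 - -312\right) = -928746 + \left(781 + 312\right) = -928746 + 1093 = -927653$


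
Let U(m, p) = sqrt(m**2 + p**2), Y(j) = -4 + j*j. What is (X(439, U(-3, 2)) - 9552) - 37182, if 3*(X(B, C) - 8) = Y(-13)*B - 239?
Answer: -67982/3 ≈ -22661.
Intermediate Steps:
Y(j) = -4 + j**2
X(B, C) = -215/3 + 55*B (X(B, C) = 8 + ((-4 + (-13)**2)*B - 239)/3 = 8 + ((-4 + 169)*B - 239)/3 = 8 + (165*B - 239)/3 = 8 + (-239 + 165*B)/3 = 8 + (-239/3 + 55*B) = -215/3 + 55*B)
(X(439, U(-3, 2)) - 9552) - 37182 = ((-215/3 + 55*439) - 9552) - 37182 = ((-215/3 + 24145) - 9552) - 37182 = (72220/3 - 9552) - 37182 = 43564/3 - 37182 = -67982/3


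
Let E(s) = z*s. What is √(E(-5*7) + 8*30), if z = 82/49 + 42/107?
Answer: 20*√235186/749 ≈ 12.950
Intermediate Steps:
z = 10832/5243 (z = 82*(1/49) + 42*(1/107) = 82/49 + 42/107 = 10832/5243 ≈ 2.0660)
E(s) = 10832*s/5243
√(E(-5*7) + 8*30) = √(10832*(-5*7)/5243 + 8*30) = √((10832/5243)*(-35) + 240) = √(-54160/749 + 240) = √(125600/749) = 20*√235186/749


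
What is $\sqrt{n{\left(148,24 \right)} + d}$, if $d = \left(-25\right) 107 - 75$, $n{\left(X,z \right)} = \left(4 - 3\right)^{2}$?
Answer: $i \sqrt{2749} \approx 52.431 i$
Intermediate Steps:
$n{\left(X,z \right)} = 1$ ($n{\left(X,z \right)} = 1^{2} = 1$)
$d = -2750$ ($d = -2675 - 75 = -2750$)
$\sqrt{n{\left(148,24 \right)} + d} = \sqrt{1 - 2750} = \sqrt{-2749} = i \sqrt{2749}$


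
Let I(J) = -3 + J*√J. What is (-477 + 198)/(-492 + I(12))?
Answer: 5115/9011 + 248*√3/9011 ≈ 0.61531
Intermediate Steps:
I(J) = -3 + J^(3/2)
(-477 + 198)/(-492 + I(12)) = (-477 + 198)/(-492 + (-3 + 12^(3/2))) = -279/(-492 + (-3 + 24*√3)) = -279/(-495 + 24*√3)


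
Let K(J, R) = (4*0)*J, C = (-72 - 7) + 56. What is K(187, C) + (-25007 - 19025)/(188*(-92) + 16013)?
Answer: 44032/1283 ≈ 34.320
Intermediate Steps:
C = -23 (C = -79 + 56 = -23)
K(J, R) = 0 (K(J, R) = 0*J = 0)
K(187, C) + (-25007 - 19025)/(188*(-92) + 16013) = 0 + (-25007 - 19025)/(188*(-92) + 16013) = 0 - 44032/(-17296 + 16013) = 0 - 44032/(-1283) = 0 - 44032*(-1/1283) = 0 + 44032/1283 = 44032/1283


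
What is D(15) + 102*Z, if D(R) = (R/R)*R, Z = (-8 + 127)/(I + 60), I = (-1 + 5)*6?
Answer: 319/2 ≈ 159.50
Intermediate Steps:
I = 24 (I = 4*6 = 24)
Z = 17/12 (Z = (-8 + 127)/(24 + 60) = 119/84 = 119*(1/84) = 17/12 ≈ 1.4167)
D(R) = R (D(R) = 1*R = R)
D(15) + 102*Z = 15 + 102*(17/12) = 15 + 289/2 = 319/2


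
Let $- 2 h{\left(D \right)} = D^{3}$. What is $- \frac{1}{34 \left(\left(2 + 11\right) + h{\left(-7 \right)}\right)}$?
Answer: $- \frac{1}{6273} \approx -0.00015941$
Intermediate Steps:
$h{\left(D \right)} = - \frac{D^{3}}{2}$
$- \frac{1}{34 \left(\left(2 + 11\right) + h{\left(-7 \right)}\right)} = - \frac{1}{34 \left(\left(2 + 11\right) - \frac{\left(-7\right)^{3}}{2}\right)} = - \frac{1}{34 \left(13 - - \frac{343}{2}\right)} = - \frac{1}{34 \left(13 + \frac{343}{2}\right)} = - \frac{1}{34 \cdot \frac{369}{2}} = - \frac{1}{6273}$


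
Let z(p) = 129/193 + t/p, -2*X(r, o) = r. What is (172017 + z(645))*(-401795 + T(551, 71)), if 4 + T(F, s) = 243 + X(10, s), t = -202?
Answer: -8598858784704304/124485 ≈ -6.9075e+10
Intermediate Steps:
X(r, o) = -r/2
T(F, s) = 234 (T(F, s) = -4 + (243 - ½*10) = -4 + (243 - 5) = -4 + 238 = 234)
z(p) = 129/193 - 202/p
(172017 + z(645))*(-401795 + T(551, 71)) = (172017 + (129/193 - 202/645))*(-401795 + 234) = (172017 + (129/193 - 202*1/645))*(-401561) = (172017 + (129/193 - 202/645))*(-401561) = (172017 + 44219/124485)*(-401561) = (21413580464/124485)*(-401561) = -8598858784704304/124485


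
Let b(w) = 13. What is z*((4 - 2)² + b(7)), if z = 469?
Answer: 7973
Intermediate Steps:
z*((4 - 2)² + b(7)) = 469*((4 - 2)² + 13) = 469*(2² + 13) = 469*(4 + 13) = 469*17 = 7973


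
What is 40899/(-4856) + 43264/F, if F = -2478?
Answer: -155718853/6016584 ≈ -25.882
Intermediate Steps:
40899/(-4856) + 43264/F = 40899/(-4856) + 43264/(-2478) = 40899*(-1/4856) + 43264*(-1/2478) = -40899/4856 - 21632/1239 = -155718853/6016584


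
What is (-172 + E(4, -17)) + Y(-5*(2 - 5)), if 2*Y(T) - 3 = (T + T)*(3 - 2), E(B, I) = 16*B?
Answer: -183/2 ≈ -91.500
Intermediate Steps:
Y(T) = 3/2 + T (Y(T) = 3/2 + ((T + T)*(3 - 2))/2 = 3/2 + ((2*T)*1)/2 = 3/2 + (2*T)/2 = 3/2 + T)
(-172 + E(4, -17)) + Y(-5*(2 - 5)) = (-172 + 16*4) + (3/2 - 5*(2 - 5)) = (-172 + 64) + (3/2 - 5*(-3)) = -108 + (3/2 + 15) = -108 + 33/2 = -183/2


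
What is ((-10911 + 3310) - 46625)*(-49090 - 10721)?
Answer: 3243311286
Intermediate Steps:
((-10911 + 3310) - 46625)*(-49090 - 10721) = (-7601 - 46625)*(-59811) = -54226*(-59811) = 3243311286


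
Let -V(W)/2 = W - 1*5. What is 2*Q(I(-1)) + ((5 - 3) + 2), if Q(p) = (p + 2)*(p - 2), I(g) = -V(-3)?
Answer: 508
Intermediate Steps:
V(W) = 10 - 2*W (V(W) = -2*(W - 1*5) = -2*(W - 5) = -2*(-5 + W) = 10 - 2*W)
I(g) = -16 (I(g) = -(10 - 2*(-3)) = -(10 + 6) = -1*16 = -16)
Q(p) = (-2 + p)*(2 + p) (Q(p) = (2 + p)*(-2 + p) = (-2 + p)*(2 + p))
2*Q(I(-1)) + ((5 - 3) + 2) = 2*(-4 + (-16)²) + ((5 - 3) + 2) = 2*(-4 + 256) + (2 + 2) = 2*252 + 4 = 504 + 4 = 508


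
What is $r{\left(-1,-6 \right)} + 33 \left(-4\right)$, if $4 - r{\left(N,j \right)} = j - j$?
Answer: $-128$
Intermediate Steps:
$r{\left(N,j \right)} = 4$ ($r{\left(N,j \right)} = 4 - \left(j - j\right) = 4 - 0 = 4 + 0 = 4$)
$r{\left(-1,-6 \right)} + 33 \left(-4\right) = 4 + 33 \left(-4\right) = 4 - 132 = -128$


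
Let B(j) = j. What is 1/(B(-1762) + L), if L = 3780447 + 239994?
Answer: 1/4018679 ≈ 2.4884e-7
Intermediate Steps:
L = 4020441
1/(B(-1762) + L) = 1/(-1762 + 4020441) = 1/4018679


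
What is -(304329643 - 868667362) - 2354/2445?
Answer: 1379805720601/2445 ≈ 5.6434e+8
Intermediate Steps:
-(304329643 - 868667362) - 2354/2445 = -44189/(1/((-12791 - 19658) + 19678)) - 2354*1/2445 = -44189/(1/(-32449 + 19678)) - 2354/2445 = -44189/(1/(-12771)) - 2354/2445 = -44189/(-1/12771) - 2354/2445 = -44189*(-12771) - 2354/2445 = 564337719 - 2354/2445 = 1379805720601/2445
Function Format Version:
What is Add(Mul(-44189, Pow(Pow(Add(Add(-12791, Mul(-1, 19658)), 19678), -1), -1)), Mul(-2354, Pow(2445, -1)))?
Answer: Rational(1379805720601, 2445) ≈ 5.6434e+8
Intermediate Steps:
Add(Mul(-44189, Pow(Pow(Add(Add(-12791, Mul(-1, 19658)), 19678), -1), -1)), Mul(-2354, Pow(2445, -1))) = Add(Mul(-44189, Pow(Pow(Add(Add(-12791, -19658), 19678), -1), -1)), Mul(-2354, Rational(1, 2445))) = Add(Mul(-44189, Pow(Pow(Add(-32449, 19678), -1), -1)), Rational(-2354, 2445)) = Add(Mul(-44189, Pow(Pow(-12771, -1), -1)), Rational(-2354, 2445)) = Add(Mul(-44189, Pow(Rational(-1, 12771), -1)), Rational(-2354, 2445)) = Add(Mul(-44189, -12771), Rational(-2354, 2445)) = Add(564337719, Rational(-2354, 2445)) = Rational(1379805720601, 2445)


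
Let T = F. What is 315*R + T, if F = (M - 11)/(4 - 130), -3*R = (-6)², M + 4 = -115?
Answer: -238075/63 ≈ -3779.0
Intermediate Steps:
M = -119 (M = -4 - 115 = -119)
R = -12 (R = -⅓*(-6)² = -⅓*36 = -12)
F = 65/63 (F = (-119 - 11)/(4 - 130) = -130/(-126) = -130*(-1/126) = 65/63 ≈ 1.0317)
T = 65/63 ≈ 1.0317
315*R + T = 315*(-12) + 65/63 = -3780 + 65/63 = -238075/63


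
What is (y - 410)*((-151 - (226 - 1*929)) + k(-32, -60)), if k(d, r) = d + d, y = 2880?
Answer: 1205360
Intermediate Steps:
k(d, r) = 2*d
(y - 410)*((-151 - (226 - 1*929)) + k(-32, -60)) = (2880 - 410)*((-151 - (226 - 1*929)) + 2*(-32)) = 2470*((-151 - (226 - 929)) - 64) = 2470*((-151 - 1*(-703)) - 64) = 2470*((-151 + 703) - 64) = 2470*(552 - 64) = 2470*488 = 1205360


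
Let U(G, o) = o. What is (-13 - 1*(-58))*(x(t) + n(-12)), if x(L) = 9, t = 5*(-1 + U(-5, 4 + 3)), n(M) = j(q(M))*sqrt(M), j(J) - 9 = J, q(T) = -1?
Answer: 405 + 720*I*sqrt(3) ≈ 405.0 + 1247.1*I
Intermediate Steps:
j(J) = 9 + J
n(M) = 8*sqrt(M) (n(M) = (9 - 1)*sqrt(M) = 8*sqrt(M))
t = 30 (t = 5*(-1 + (4 + 3)) = 5*(-1 + 7) = 5*6 = 30)
(-13 - 1*(-58))*(x(t) + n(-12)) = (-13 - 1*(-58))*(9 + 8*sqrt(-12)) = (-13 + 58)*(9 + 8*(2*I*sqrt(3))) = 45*(9 + 16*I*sqrt(3)) = 405 + 720*I*sqrt(3)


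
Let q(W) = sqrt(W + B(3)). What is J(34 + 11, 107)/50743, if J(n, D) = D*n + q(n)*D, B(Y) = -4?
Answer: 4815/50743 + 107*sqrt(41)/50743 ≈ 0.10839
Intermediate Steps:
q(W) = sqrt(-4 + W) (q(W) = sqrt(W - 4) = sqrt(-4 + W))
J(n, D) = D*n + D*sqrt(-4 + n) (J(n, D) = D*n + sqrt(-4 + n)*D = D*n + D*sqrt(-4 + n))
J(34 + 11, 107)/50743 = (107*((34 + 11) + sqrt(-4 + (34 + 11))))/50743 = (107*(45 + sqrt(-4 + 45)))*(1/50743) = (107*(45 + sqrt(41)))*(1/50743) = (4815 + 107*sqrt(41))*(1/50743) = 4815/50743 + 107*sqrt(41)/50743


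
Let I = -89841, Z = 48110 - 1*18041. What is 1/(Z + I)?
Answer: -1/59772 ≈ -1.6730e-5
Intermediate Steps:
Z = 30069 (Z = 48110 - 18041 = 30069)
1/(Z + I) = 1/(30069 - 89841) = 1/(-59772) = -1/59772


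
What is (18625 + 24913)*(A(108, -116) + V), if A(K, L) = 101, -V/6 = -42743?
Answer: 11170065742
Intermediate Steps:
V = 256458 (V = -6*(-42743) = 256458)
(18625 + 24913)*(A(108, -116) + V) = (18625 + 24913)*(101 + 256458) = 43538*256559 = 11170065742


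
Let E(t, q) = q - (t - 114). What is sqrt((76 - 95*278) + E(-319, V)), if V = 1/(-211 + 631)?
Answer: I*sqrt(1142233995)/210 ≈ 160.94*I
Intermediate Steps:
V = 1/420 ≈ 0.0023810
E(t, q) = 114 + q - t (E(t, q) = q - (-114 + t) = q + (114 - t) = 114 + q - t)
sqrt((76 - 95*278) + E(-319, V)) = sqrt((76 - 95*278) + (114 + 1/420 - 1*(-319))) = sqrt((76 - 26410) + (114 + 1/420 + 319)) = sqrt(-26334 + 181861/420) = sqrt(-10878419/420) = I*sqrt(1142233995)/210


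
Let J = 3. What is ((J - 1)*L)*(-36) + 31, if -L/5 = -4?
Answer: -1409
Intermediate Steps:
L = 20 (L = -5*(-4) = 20)
((J - 1)*L)*(-36) + 31 = ((3 - 1)*20)*(-36) + 31 = (2*20)*(-36) + 31 = 40*(-36) + 31 = -1440 + 31 = -1409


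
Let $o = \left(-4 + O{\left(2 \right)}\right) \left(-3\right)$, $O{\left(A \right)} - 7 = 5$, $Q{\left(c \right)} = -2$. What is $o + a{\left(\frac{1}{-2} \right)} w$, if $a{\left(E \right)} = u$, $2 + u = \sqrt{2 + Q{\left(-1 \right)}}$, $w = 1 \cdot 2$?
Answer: $-28$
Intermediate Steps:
$O{\left(A \right)} = 12$ ($O{\left(A \right)} = 7 + 5 = 12$)
$w = 2$
$u = -2$ ($u = -2 + \sqrt{2 - 2} = -2 + \sqrt{0} = -2 + 0 = -2$)
$a{\left(E \right)} = -2$
$o = -24$ ($o = \left(-4 + 12\right) \left(-3\right) = 8 \left(-3\right) = -24$)
$o + a{\left(\frac{1}{-2} \right)} w = -24 - 4 = -28$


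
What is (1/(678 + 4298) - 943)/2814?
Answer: -4692367/14002464 ≈ -0.33511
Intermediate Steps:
(1/(678 + 4298) - 943)/2814 = (1/4976 - 943)*(1/2814) = -4692367/4976*1/2814 = -4692367/14002464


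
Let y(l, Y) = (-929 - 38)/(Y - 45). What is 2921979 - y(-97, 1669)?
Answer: 4745294863/1624 ≈ 2.9220e+6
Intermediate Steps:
y(l, Y) = -967/(-45 + Y)
2921979 - y(-97, 1669) = 2921979 - (-967)/(-45 + 1669) = 2921979 - (-967)/1624 = 2921979 - 1*(-967/1624) = 2921979 + 967/1624 = 4745294863/1624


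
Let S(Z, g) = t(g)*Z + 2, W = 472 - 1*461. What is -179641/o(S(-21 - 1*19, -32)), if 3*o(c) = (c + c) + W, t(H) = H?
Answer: -538923/2575 ≈ -209.29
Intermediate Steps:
W = 11 (W = 472 - 461 = 11)
S(Z, g) = 2 + Z*g (S(Z, g) = g*Z + 2 = Z*g + 2 = 2 + Z*g)
o(c) = 11/3 + 2*c/3 (o(c) = ((c + c) + 11)/3 = (2*c + 11)/3 = (11 + 2*c)/3 = 11/3 + 2*c/3)
-179641/o(S(-21 - 1*19, -32)) = -179641/(11/3 + 2*(2 + (-21 - 1*19)*(-32))/3) = -179641/(11/3 + 2*(2 + (-21 - 19)*(-32))/3) = -179641/(11/3 + 2*(2 - 40*(-32))/3) = -179641/(11/3 + 2*(2 + 1280)/3) = -179641/(11/3 + (⅔)*1282) = -179641/(11/3 + 2564/3) = -179641/2575/3 = -179641*3/2575 = -538923/2575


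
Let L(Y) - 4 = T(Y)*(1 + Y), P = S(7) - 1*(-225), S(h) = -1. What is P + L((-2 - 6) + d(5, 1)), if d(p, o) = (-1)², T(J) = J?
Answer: 270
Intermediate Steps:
d(p, o) = 1
P = 224 (P = -1 - 1*(-225) = -1 + 225 = 224)
L(Y) = 4 + Y*(1 + Y)
P + L((-2 - 6) + d(5, 1)) = 224 + (4 + ((-2 - 6) + 1) + ((-2 - 6) + 1)²) = 224 + (4 + (-8 + 1) + (-8 + 1)²) = 224 + (4 - 7 + (-7)²) = 224 + (4 - 7 + 49) = 224 + 46 = 270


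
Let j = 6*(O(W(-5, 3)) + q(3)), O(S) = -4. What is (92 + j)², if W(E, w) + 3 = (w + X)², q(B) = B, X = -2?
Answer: 7396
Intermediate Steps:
W(E, w) = -3 + (-2 + w)² (W(E, w) = -3 + (w - 2)² = -3 + (-2 + w)²)
j = -6 (j = 6*(-4 + 3) = 6*(-1) = -6)
(92 + j)² = (92 - 6)² = 86² = 7396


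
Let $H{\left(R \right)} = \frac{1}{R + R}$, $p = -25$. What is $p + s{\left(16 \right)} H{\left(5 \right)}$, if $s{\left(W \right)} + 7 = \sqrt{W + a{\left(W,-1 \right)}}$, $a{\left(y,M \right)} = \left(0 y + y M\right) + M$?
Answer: $- \frac{257}{10} + \frac{i}{10} \approx -25.7 + 0.1 i$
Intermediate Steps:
$a{\left(y,M \right)} = M + M y$ ($a{\left(y,M \right)} = \left(0 + M y\right) + M = M y + M = M + M y$)
$H{\left(R \right)} = \frac{1}{2 R}$
$s{\left(W \right)} = -7 + i$ ($s{\left(W \right)} = -7 + \sqrt{W - \left(1 + W\right)} = -7 + \sqrt{-1} = -7 + i$)
$p + s{\left(16 \right)} H{\left(5 \right)} = -25 + \left(-7 + i\right) \frac{1}{2 \cdot 5} = -25 + \left(-7 + i\right) \frac{1}{2} \cdot \frac{1}{5} = -25 + \left(-7 + i\right) \frac{1}{10} = -25 - \left(\frac{7}{10} - \frac{i}{10}\right) = - \frac{257}{10} + \frac{i}{10}$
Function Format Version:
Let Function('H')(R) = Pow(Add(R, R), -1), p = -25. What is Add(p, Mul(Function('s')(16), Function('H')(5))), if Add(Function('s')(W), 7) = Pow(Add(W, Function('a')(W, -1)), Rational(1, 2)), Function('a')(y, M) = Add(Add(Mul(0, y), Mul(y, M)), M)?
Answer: Add(Rational(-257, 10), Mul(Rational(1, 10), I)) ≈ Add(-25.700, Mul(0.10000, I))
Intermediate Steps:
Function('a')(y, M) = Add(M, Mul(M, y)) (Function('a')(y, M) = Add(Add(0, Mul(M, y)), M) = Add(Mul(M, y), M) = Add(M, Mul(M, y)))
Function('H')(R) = Mul(Rational(1, 2), Pow(R, -1)) (Function('H')(R) = Pow(Mul(2, R), -1) = Mul(Rational(1, 2), Pow(R, -1)))
Function('s')(W) = Add(-7, I) (Function('s')(W) = Add(-7, Pow(Add(W, Mul(-1, Add(1, W))), Rational(1, 2))) = Add(-7, Pow(Add(W, Add(-1, Mul(-1, W))), Rational(1, 2))) = Add(-7, Pow(-1, Rational(1, 2))) = Add(-7, I))
Add(p, Mul(Function('s')(16), Function('H')(5))) = Add(-25, Mul(Add(-7, I), Mul(Rational(1, 2), Pow(5, -1)))) = Add(-25, Mul(Add(-7, I), Mul(Rational(1, 2), Rational(1, 5)))) = Add(-25, Mul(Add(-7, I), Rational(1, 10))) = Add(-25, Add(Rational(-7, 10), Mul(Rational(1, 10), I))) = Add(Rational(-257, 10), Mul(Rational(1, 10), I))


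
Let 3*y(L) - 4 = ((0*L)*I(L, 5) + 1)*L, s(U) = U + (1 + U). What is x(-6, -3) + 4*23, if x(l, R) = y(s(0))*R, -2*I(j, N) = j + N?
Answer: 87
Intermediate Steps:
I(j, N) = -N/2 - j/2 (I(j, N) = -(j + N)/2 = -(N + j)/2 = -N/2 - j/2)
s(U) = 1 + 2*U
y(L) = 4/3 + L/3 (y(L) = 4/3 + (((0*L)*(-1/2*5 - L/2) + 1)*L)/3 = 4/3 + ((0*(-5/2 - L/2) + 1)*L)/3 = 4/3 + ((0 + 1)*L)/3 = 4/3 + (1*L)/3 = 4/3 + L/3)
x(l, R) = 5*R/3 (x(l, R) = (4/3 + (1 + 2*0)/3)*R = (4/3 + (1 + 0)/3)*R = (4/3 + (1/3)*1)*R = (4/3 + 1/3)*R = 5*R/3)
x(-6, -3) + 4*23 = (5/3)*(-3) + 4*23 = -5 + 92 = 87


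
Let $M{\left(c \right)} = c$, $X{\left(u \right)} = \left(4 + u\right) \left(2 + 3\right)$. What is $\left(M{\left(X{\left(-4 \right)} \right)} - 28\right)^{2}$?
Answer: $784$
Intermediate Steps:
$X{\left(u \right)} = 20 + 5 u$ ($X{\left(u \right)} = \left(4 + u\right) 5 = 20 + 5 u$)
$\left(M{\left(X{\left(-4 \right)} \right)} - 28\right)^{2} = \left(\left(20 + 5 \left(-4\right)\right) - 28\right)^{2} = \left(\left(20 - 20\right) - 28\right)^{2} = \left(0 - 28\right)^{2} = \left(-28\right)^{2} = 784$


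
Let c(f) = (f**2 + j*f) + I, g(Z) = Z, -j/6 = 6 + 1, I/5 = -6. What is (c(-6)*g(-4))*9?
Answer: -9288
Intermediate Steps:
I = -30 (I = 5*(-6) = -30)
j = -42 (j = -6*(6 + 1) = -6*7 = -42)
c(f) = -30 + f**2 - 42*f (c(f) = (f**2 - 42*f) - 30 = -30 + f**2 - 42*f)
(c(-6)*g(-4))*9 = ((-30 + (-6)**2 - 42*(-6))*(-4))*9 = ((-30 + 36 + 252)*(-4))*9 = (258*(-4))*9 = -1032*9 = -9288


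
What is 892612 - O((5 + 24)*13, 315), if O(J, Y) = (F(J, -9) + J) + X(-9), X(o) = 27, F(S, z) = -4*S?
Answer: 893716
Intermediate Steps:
O(J, Y) = 27 - 3*J (O(J, Y) = (-4*J + J) + 27 = -3*J + 27 = 27 - 3*J)
892612 - O((5 + 24)*13, 315) = 892612 - (27 - 3*(5 + 24)*13) = 892612 - (27 - 87*13) = 892612 - (27 - 3*377) = 892612 - (27 - 1131) = 892612 - 1*(-1104) = 892612 + 1104 = 893716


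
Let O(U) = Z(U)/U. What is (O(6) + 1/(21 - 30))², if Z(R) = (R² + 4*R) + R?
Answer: 9604/81 ≈ 118.57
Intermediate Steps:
Z(R) = R² + 5*R
O(U) = 5 + U (O(U) = (U*(5 + U))/U = 5 + U)
(O(6) + 1/(21 - 30))² = ((5 + 6) + 1/(21 - 30))² = (11 + 1/(-9))² = (11 - ⅑)² = (98/9)² = 9604/81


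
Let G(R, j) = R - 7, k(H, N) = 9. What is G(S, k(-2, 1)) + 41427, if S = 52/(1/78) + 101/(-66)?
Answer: 3001315/66 ≈ 45475.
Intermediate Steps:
S = 267595/66 (S = 52/(1/78) + 101*(-1/66) = 52*78 - 101/66 = 4056 - 101/66 = 267595/66 ≈ 4054.5)
G(R, j) = -7 + R
G(S, k(-2, 1)) + 41427 = (-7 + 267595/66) + 41427 = 267133/66 + 41427 = 3001315/66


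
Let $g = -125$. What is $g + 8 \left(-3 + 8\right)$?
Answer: $-85$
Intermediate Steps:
$g + 8 \left(-3 + 8\right) = -125 + 8 \left(-3 + 8\right) = -125 + 8 \cdot 5 = -125 + 40 = -85$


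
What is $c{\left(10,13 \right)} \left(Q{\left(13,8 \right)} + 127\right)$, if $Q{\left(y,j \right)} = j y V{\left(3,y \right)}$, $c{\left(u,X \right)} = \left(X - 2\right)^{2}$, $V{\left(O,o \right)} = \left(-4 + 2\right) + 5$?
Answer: $53119$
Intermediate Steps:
$V{\left(O,o \right)} = 3$ ($V{\left(O,o \right)} = -2 + 5 = 3$)
$c{\left(u,X \right)} = \left(-2 + X\right)^{2}$
$Q{\left(y,j \right)} = 3 j y$ ($Q{\left(y,j \right)} = j y 3 = 3 j y$)
$c{\left(10,13 \right)} \left(Q{\left(13,8 \right)} + 127\right) = \left(-2 + 13\right)^{2} \left(3 \cdot 8 \cdot 13 + 127\right) = 11^{2} \left(312 + 127\right) = 121 \cdot 439 = 53119$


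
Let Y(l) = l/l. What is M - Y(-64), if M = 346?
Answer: 345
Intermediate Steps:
Y(l) = 1
M - Y(-64) = 346 - 1*1 = 346 - 1 = 345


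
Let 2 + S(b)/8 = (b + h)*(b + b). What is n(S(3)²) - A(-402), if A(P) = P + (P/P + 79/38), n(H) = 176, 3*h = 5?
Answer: 21847/38 ≈ 574.92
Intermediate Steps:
h = 5/3 (h = (⅓)*5 = 5/3 ≈ 1.6667)
S(b) = -16 + 16*b*(5/3 + b) (S(b) = -16 + 8*((b + 5/3)*(b + b)) = -16 + 8*((5/3 + b)*(2*b)) = -16 + 8*(2*b*(5/3 + b)) = -16 + 16*b*(5/3 + b))
A(P) = 117/38 + P (A(P) = P + (1 + 79*(1/38)) = P + (1 + 79/38) = P + 117/38 = 117/38 + P)
n(S(3)²) - A(-402) = 176 - (117/38 - 402) = 176 - 1*(-15159/38) = 176 + 15159/38 = 21847/38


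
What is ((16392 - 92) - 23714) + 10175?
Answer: 2761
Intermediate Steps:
((16392 - 92) - 23714) + 10175 = (16300 - 23714) + 10175 = -7414 + 10175 = 2761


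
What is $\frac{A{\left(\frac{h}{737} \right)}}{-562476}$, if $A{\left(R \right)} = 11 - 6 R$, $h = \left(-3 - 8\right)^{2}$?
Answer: $- \frac{671}{37685892} \approx -1.7805 \cdot 10^{-5}$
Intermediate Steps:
$h = 121$ ($h = \left(-11\right)^{2} = 121$)
$\frac{A{\left(\frac{h}{737} \right)}}{-562476} = \frac{11 - 6 \cdot \frac{121}{737}}{-562476} = \left(11 - 6 \cdot 121 \cdot \frac{1}{737}\right) \left(- \frac{1}{562476}\right) = \left(11 - \frac{66}{67}\right) \left(- \frac{1}{562476}\right) = \frac{671}{67} \left(- \frac{1}{562476}\right) = - \frac{671}{37685892}$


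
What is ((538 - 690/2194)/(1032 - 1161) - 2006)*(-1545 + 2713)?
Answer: -332255025392/141513 ≈ -2.3479e+6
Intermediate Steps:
((538 - 690/2194)/(1032 - 1161) - 2006)*(-1545 + 2713) = ((538 - 690*1/2194)/(-129) - 2006)*1168 = ((538 - 345/1097)*(-1/129) - 2006)*1168 = ((589841/1097)*(-1/129) - 2006)*1168 = (-589841/141513 - 2006)*1168 = -284464919/141513*1168 = -332255025392/141513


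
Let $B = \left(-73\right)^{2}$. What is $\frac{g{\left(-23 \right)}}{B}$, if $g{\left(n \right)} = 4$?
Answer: $\frac{4}{5329} \approx 0.00075061$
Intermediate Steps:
$B = 5329$
$\frac{g{\left(-23 \right)}}{B} = \frac{4}{5329}$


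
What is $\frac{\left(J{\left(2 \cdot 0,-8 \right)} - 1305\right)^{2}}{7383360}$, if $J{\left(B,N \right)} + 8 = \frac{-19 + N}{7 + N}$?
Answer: $\frac{413449}{1845840} \approx 0.22399$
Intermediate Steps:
$J{\left(B,N \right)} = -8 + \frac{-19 + N}{7 + N}$
$\frac{\left(J{\left(2 \cdot 0,-8 \right)} - 1305\right)^{2}}{7383360} = \frac{\left(\frac{-75 - -56}{7 - 8} - 1305\right)^{2}}{7383360} = \left(\frac{-75 + 56}{-1} - 1305\right)^{2} \cdot \frac{1}{7383360} = \left(\left(-1\right) \left(-19\right) - 1305\right)^{2} \cdot \frac{1}{7383360} = \left(19 - 1305\right)^{2} \cdot \frac{1}{7383360} = \left(-1286\right)^{2} \cdot \frac{1}{7383360} = 1653796 \cdot \frac{1}{7383360} = \frac{413449}{1845840}$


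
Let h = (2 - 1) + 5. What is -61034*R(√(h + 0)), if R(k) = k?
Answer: -61034*√6 ≈ -1.4950e+5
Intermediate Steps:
h = 6 (h = 1 + 5 = 6)
-61034*R(√(h + 0)) = -61034*√(6 + 0) = -61034*√6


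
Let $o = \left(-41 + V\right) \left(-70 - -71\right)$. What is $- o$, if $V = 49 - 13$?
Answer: $5$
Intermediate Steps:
$V = 36$
$o = -5$ ($o = \left(-41 + 36\right) \left(-70 - -71\right) = - 5 \left(-70 + 71\right) = \left(-5\right) 1 = -5$)
$- o = \left(-1\right) \left(-5\right) = 5$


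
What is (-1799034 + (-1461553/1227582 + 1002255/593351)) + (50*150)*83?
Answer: -856971716089257281/728387007282 ≈ -1.1765e+6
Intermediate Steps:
(-1799034 + (-1461553/1227582 + 1002255/593351)) + (50*150)*83 = (-1799034 + (-1461553*1/1227582 + 1002255*(1/593351))) + 7500*83 = (-1799034 + (-1461553/1227582 + 1002255/593351)) + 622500 = (-1799034 + 363136263307/728387007282) + 622500 = -1310392628122302281/728387007282 + 622500 = -856971716089257281/728387007282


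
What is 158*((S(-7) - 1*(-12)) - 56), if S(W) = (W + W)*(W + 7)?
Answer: -6952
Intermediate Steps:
S(W) = 2*W*(7 + W) (S(W) = (2*W)*(7 + W) = 2*W*(7 + W))
158*((S(-7) - 1*(-12)) - 56) = 158*((2*(-7)*(7 - 7) - 1*(-12)) - 56) = 158*((2*(-7)*0 + 12) - 56) = 158*((0 + 12) - 56) = 158*(12 - 56) = 158*(-44) = -6952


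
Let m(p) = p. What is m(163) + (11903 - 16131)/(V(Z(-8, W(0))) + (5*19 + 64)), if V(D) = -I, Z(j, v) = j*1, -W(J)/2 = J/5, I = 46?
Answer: 14191/113 ≈ 125.58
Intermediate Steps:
W(J) = -2*J/5
Z(j, v) = j
V(D) = -46 (V(D) = -1*46 = -46)
m(163) + (11903 - 16131)/(V(Z(-8, W(0))) + (5*19 + 64)) = 163 + (11903 - 16131)/(-46 + (5*19 + 64)) = 163 - 4228/(-46 + (95 + 64)) = 163 - 4228/(-46 + 159) = 163 - 4228/113 = 14191/113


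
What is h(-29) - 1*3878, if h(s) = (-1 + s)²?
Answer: -2978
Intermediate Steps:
h(-29) - 1*3878 = (-1 - 29)² - 1*3878 = (-30)² - 3878 = 900 - 3878 = -2978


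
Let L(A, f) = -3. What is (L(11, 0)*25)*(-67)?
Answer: 5025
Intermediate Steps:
(L(11, 0)*25)*(-67) = -3*25*(-67) = -75*(-67) = 5025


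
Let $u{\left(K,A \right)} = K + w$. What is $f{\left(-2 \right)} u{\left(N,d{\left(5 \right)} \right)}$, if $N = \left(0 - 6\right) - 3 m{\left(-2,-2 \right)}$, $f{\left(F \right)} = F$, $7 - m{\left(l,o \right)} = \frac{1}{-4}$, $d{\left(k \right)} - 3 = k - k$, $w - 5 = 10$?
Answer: $\frac{51}{2} \approx 25.5$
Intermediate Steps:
$w = 15$ ($w = 5 + 10 = 15$)
$d{\left(k \right)} = 3$ ($d{\left(k \right)} = 3 + \left(k - k\right) = 3 + 0 = 3$)
$m{\left(l,o \right)} = \frac{29}{4}$ ($m{\left(l,o \right)} = 7 - \frac{1}{-4} = 7 - - \frac{1}{4} = 7 + \frac{1}{4} = \frac{29}{4}$)
$N = - \frac{111}{4}$ ($N = \left(0 - 6\right) - \frac{87}{4} = -6 - \frac{87}{4} = - \frac{111}{4} \approx -27.75$)
$u{\left(K,A \right)} = 15 + K$ ($u{\left(K,A \right)} = K + 15 = 15 + K$)
$f{\left(-2 \right)} u{\left(N,d{\left(5 \right)} \right)} = - 2 \left(15 - \frac{111}{4}\right) = \left(-2\right) \left(- \frac{51}{4}\right) = \frac{51}{2}$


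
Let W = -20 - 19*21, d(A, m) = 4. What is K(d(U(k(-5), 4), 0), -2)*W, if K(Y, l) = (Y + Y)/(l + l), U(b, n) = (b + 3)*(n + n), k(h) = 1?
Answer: 838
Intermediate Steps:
U(b, n) = 2*n*(3 + b) (U(b, n) = (3 + b)*(2*n) = 2*n*(3 + b))
K(Y, l) = Y/l (K(Y, l) = (2*Y)/((2*l)) = (2*Y)*(1/(2*l)) = Y/l)
W = -419 (W = -20 - 399 = -419)
K(d(U(k(-5), 4), 0), -2)*W = (4/(-2))*(-419) = (4*(-½))*(-419) = -2*(-419) = 838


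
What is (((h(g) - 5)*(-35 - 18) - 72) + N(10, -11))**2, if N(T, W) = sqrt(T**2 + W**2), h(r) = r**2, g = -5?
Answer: (1132 - sqrt(221))**2 ≈ 1.2480e+6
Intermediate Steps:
(((h(g) - 5)*(-35 - 18) - 72) + N(10, -11))**2 = ((((-5)**2 - 5)*(-35 - 18) - 72) + sqrt(10**2 + (-11)**2))**2 = (((25 - 5)*(-53) - 72) + sqrt(100 + 121))**2 = ((20*(-53) - 72) + sqrt(221))**2 = ((-1060 - 72) + sqrt(221))**2 = (-1132 + sqrt(221))**2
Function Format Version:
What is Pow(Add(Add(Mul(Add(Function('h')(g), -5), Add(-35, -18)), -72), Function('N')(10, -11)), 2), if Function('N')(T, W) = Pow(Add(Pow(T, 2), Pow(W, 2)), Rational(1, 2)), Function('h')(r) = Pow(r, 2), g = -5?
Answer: Pow(Add(1132, Mul(-1, Pow(221, Rational(1, 2)))), 2) ≈ 1.2480e+6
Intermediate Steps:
Pow(Add(Add(Mul(Add(Function('h')(g), -5), Add(-35, -18)), -72), Function('N')(10, -11)), 2) = Pow(Add(Add(Mul(Add(Pow(-5, 2), -5), Add(-35, -18)), -72), Pow(Add(Pow(10, 2), Pow(-11, 2)), Rational(1, 2))), 2) = Pow(Add(Add(Mul(Add(25, -5), -53), -72), Pow(Add(100, 121), Rational(1, 2))), 2) = Pow(Add(Add(Mul(20, -53), -72), Pow(221, Rational(1, 2))), 2) = Pow(Add(Add(-1060, -72), Pow(221, Rational(1, 2))), 2) = Pow(Add(-1132, Pow(221, Rational(1, 2))), 2)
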